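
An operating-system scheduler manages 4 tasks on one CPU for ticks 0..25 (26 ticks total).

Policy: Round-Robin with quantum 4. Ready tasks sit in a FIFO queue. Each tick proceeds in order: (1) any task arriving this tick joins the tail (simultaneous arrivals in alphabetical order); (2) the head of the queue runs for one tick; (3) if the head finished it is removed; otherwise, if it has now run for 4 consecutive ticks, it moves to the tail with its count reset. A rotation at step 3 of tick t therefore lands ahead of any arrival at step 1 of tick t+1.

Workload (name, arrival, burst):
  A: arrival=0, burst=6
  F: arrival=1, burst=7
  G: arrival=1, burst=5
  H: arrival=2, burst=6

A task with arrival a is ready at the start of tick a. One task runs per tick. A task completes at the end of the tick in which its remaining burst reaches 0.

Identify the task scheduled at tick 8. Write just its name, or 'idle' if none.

running at tick 8 = G

t=0: queue=[A] q_used=0 → run A
t=1: queue=[A,F,G] q_used=1 → run A
t=2: queue=[A,F,G,H] q_used=2 → run A
t=3: queue=[A,F,G,H] q_used=3 → run A
t=4: queue=[F,G,H,A] q_used=0 → run F
t=5: queue=[F,G,H,A] q_used=1 → run F
t=6: queue=[F,G,H,A] q_used=2 → run F
t=7: queue=[F,G,H,A] q_used=3 → run F
t=8: queue=[G,H,A,F] q_used=0 → run G
t=9: queue=[G,H,A,F] q_used=1 → run G
t=10: queue=[G,H,A,F] q_used=2 → run G
t=11: queue=[G,H,A,F] q_used=3 → run G
t=12: queue=[H,A,F,G] q_used=0 → run H
t=13: queue=[H,A,F,G] q_used=1 → run H
t=14: queue=[H,A,F,G] q_used=2 → run H
t=15: queue=[H,A,F,G] q_used=3 → run H
t=16: queue=[A,F,G,H] q_used=0 → run A
t=17: queue=[A,F,G,H] q_used=1 → run A
t=18: queue=[F,G,H] q_used=0 → run F
t=19: queue=[F,G,H] q_used=1 → run F
t=20: queue=[F,G,H] q_used=2 → run F
t=21: queue=[G,H] q_used=0 → run G
t=22: queue=[H] q_used=0 → run H
t=23: queue=[H] q_used=1 → run H
t=24: (idle)
t=25: (idle)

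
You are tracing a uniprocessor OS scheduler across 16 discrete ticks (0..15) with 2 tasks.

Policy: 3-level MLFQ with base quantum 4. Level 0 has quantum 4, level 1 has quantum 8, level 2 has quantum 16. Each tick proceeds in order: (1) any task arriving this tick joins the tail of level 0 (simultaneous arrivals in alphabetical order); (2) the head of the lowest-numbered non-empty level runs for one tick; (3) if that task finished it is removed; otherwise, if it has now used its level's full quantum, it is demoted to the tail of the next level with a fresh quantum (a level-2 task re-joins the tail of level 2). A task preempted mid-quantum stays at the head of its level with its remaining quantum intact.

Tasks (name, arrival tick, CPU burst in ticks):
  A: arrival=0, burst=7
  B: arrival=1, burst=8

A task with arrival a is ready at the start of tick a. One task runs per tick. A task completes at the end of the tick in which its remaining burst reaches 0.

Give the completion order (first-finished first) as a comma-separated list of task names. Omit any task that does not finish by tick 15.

completion order = A, B

t=0: L0/L1/L2 = A/-/- → run A
t=1: L0/L1/L2 = AB/-/- → run A
t=2: L0/L1/L2 = AB/-/- → run A
t=3: L0/L1/L2 = AB/-/- → run A
t=4: L0/L1/L2 = B/A/- → run B
t=5: L0/L1/L2 = B/A/- → run B
t=6: L0/L1/L2 = B/A/- → run B
t=7: L0/L1/L2 = B/A/- → run B
t=8: L0/L1/L2 = -/AB/- → run A
t=9: L0/L1/L2 = -/AB/- → run A
t=10: L0/L1/L2 = -/AB/- → run A
t=11: L0/L1/L2 = -/B/- → run B
t=12: L0/L1/L2 = -/B/- → run B
t=13: L0/L1/L2 = -/B/- → run B
t=14: L0/L1/L2 = -/B/- → run B
t=15: (idle)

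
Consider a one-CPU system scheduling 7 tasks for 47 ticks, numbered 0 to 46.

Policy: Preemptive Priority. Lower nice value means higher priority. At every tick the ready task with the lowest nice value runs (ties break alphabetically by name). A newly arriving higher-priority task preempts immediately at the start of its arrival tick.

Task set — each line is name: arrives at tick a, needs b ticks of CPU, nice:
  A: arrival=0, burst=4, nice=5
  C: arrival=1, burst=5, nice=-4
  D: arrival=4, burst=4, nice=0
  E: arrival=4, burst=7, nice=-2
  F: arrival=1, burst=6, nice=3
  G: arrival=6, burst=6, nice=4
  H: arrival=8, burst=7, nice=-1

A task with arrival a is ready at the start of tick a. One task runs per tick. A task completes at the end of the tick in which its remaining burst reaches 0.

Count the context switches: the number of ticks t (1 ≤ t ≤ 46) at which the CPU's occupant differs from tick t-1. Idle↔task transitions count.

t=0: ready={A} → run A
t=1: ready={A,C,F} → run C
t=2: ready={A,C,F} → run C
t=3: ready={A,C,F} → run C
t=4: ready={A,C,D,E,F} → run C
t=5: ready={A,C,D,E,F} → run C
t=6: ready={A,D,E,F,G} → run E
t=7: ready={A,D,E,F,G} → run E
t=8: ready={A,D,E,F,G,H} → run E
t=9: ready={A,D,E,F,G,H} → run E
t=10: ready={A,D,E,F,G,H} → run E
t=11: ready={A,D,E,F,G,H} → run E
t=12: ready={A,D,E,F,G,H} → run E
t=13: ready={A,D,F,G,H} → run H
t=14: ready={A,D,F,G,H} → run H
t=15: ready={A,D,F,G,H} → run H
t=16: ready={A,D,F,G,H} → run H
t=17: ready={A,D,F,G,H} → run H
t=18: ready={A,D,F,G,H} → run H
t=19: ready={A,D,F,G,H} → run H
t=20: ready={A,D,F,G} → run D
t=21: ready={A,D,F,G} → run D
t=22: ready={A,D,F,G} → run D
t=23: ready={A,D,F,G} → run D
t=24: ready={A,F,G} → run F
t=25: ready={A,F,G} → run F
t=26: ready={A,F,G} → run F
t=27: ready={A,F,G} → run F
t=28: ready={A,F,G} → run F
t=29: ready={A,F,G} → run F
t=30: ready={A,G} → run G
t=31: ready={A,G} → run G
t=32: ready={A,G} → run G
t=33: ready={A,G} → run G
t=34: ready={A,G} → run G
t=35: ready={A,G} → run G
t=36: ready={A} → run A
t=37: ready={A} → run A
t=38: ready={A} → run A
t=39: (idle)
t=40: (idle)
t=41: (idle)
t=42: (idle)
t=43: (idle)
t=44: (idle)
t=45: (idle)
t=46: (idle)

context switches = 8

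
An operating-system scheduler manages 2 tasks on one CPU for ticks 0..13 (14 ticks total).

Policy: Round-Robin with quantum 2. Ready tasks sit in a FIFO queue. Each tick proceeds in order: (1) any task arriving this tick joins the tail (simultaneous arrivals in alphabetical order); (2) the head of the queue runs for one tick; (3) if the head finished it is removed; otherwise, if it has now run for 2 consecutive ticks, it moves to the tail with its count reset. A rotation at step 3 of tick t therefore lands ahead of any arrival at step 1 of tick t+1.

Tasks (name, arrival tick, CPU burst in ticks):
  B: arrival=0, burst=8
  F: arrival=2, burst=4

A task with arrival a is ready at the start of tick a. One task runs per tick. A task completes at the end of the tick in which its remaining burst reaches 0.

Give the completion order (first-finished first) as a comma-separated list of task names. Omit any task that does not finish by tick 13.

completion order = F, B

t=0: queue=[B] q_used=0 → run B
t=1: queue=[B] q_used=1 → run B
t=2: queue=[B,F] q_used=0 → run B
t=3: queue=[B,F] q_used=1 → run B
t=4: queue=[F,B] q_used=0 → run F
t=5: queue=[F,B] q_used=1 → run F
t=6: queue=[B,F] q_used=0 → run B
t=7: queue=[B,F] q_used=1 → run B
t=8: queue=[F,B] q_used=0 → run F
t=9: queue=[F,B] q_used=1 → run F
t=10: queue=[B] q_used=0 → run B
t=11: queue=[B] q_used=1 → run B
t=12: (idle)
t=13: (idle)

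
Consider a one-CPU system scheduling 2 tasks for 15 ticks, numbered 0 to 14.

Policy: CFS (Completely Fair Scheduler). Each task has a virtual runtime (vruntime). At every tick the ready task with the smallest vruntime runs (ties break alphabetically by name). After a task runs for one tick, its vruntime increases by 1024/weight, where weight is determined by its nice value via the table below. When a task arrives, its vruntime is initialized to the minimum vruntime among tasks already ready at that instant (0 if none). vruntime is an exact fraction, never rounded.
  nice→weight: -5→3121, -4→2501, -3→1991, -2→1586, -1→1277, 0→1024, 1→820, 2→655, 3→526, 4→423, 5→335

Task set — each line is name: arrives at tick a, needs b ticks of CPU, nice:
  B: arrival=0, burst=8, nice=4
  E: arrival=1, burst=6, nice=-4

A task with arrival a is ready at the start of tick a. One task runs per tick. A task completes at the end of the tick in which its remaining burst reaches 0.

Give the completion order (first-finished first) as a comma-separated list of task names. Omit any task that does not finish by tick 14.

completion order = E, B

t=0: vr[B=0] → run B
t=1: vr[B=1024/423 E=1024/423] → run B
t=2: vr[B=2048/423 E=1024/423] → run E
t=3: vr[B=2048/423 E=2994176/1057923] → run E
t=4: vr[B=2048/423 E=3427328/1057923] → run E
t=5: vr[B=2048/423 E=3860480/1057923] → run E
t=6: vr[B=2048/423 E=4293632/1057923] → run E
t=7: vr[B=2048/423 E=4726784/1057923] → run E
t=8: vr[B=2048/423] → run B
t=9: vr[B=1024/141] → run B
t=10: vr[B=4096/423] → run B
t=11: vr[B=5120/423] → run B
t=12: vr[B=2048/141] → run B
t=13: vr[B=7168/423] → run B
t=14: (idle)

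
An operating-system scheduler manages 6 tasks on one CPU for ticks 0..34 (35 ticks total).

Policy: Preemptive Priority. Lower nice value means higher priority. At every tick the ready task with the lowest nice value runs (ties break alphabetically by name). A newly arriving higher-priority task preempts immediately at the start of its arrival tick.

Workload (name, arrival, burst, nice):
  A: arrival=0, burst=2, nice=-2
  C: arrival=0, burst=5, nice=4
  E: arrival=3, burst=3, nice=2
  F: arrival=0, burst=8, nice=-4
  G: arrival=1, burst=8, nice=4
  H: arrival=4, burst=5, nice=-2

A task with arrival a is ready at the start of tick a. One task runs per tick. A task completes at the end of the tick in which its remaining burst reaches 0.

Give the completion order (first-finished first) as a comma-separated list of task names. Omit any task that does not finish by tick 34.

completion order = F, A, H, E, C, G

t=0: ready={A,C,F} → run F
t=1: ready={A,C,F,G} → run F
t=2: ready={A,C,F,G} → run F
t=3: ready={A,C,E,F,G} → run F
t=4: ready={A,C,E,F,G,H} → run F
t=5: ready={A,C,E,F,G,H} → run F
t=6: ready={A,C,E,F,G,H} → run F
t=7: ready={A,C,E,F,G,H} → run F
t=8: ready={A,C,E,G,H} → run A
t=9: ready={A,C,E,G,H} → run A
t=10: ready={C,E,G,H} → run H
t=11: ready={C,E,G,H} → run H
t=12: ready={C,E,G,H} → run H
t=13: ready={C,E,G,H} → run H
t=14: ready={C,E,G,H} → run H
t=15: ready={C,E,G} → run E
t=16: ready={C,E,G} → run E
t=17: ready={C,E,G} → run E
t=18: ready={C,G} → run C
t=19: ready={C,G} → run C
t=20: ready={C,G} → run C
t=21: ready={C,G} → run C
t=22: ready={C,G} → run C
t=23: ready={G} → run G
t=24: ready={G} → run G
t=25: ready={G} → run G
t=26: ready={G} → run G
t=27: ready={G} → run G
t=28: ready={G} → run G
t=29: ready={G} → run G
t=30: ready={G} → run G
t=31: (idle)
t=32: (idle)
t=33: (idle)
t=34: (idle)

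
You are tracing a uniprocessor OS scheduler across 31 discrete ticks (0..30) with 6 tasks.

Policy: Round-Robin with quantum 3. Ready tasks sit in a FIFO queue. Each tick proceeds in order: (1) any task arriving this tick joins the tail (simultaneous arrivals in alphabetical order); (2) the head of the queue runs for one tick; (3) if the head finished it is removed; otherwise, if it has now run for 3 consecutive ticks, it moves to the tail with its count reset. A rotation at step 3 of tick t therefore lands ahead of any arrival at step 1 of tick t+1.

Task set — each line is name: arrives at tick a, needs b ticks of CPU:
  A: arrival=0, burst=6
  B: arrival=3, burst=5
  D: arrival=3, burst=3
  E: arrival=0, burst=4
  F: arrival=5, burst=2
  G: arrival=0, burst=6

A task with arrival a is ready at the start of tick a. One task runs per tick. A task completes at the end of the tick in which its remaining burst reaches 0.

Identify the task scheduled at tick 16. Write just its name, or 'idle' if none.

t=0: queue=[A,E,G] q_used=0 → run A
t=1: queue=[A,E,G] q_used=1 → run A
t=2: queue=[A,E,G] q_used=2 → run A
t=3: queue=[E,G,A,B,D] q_used=0 → run E
t=4: queue=[E,G,A,B,D] q_used=1 → run E
t=5: queue=[E,G,A,B,D,F] q_used=2 → run E
t=6: queue=[G,A,B,D,F,E] q_used=0 → run G
t=7: queue=[G,A,B,D,F,E] q_used=1 → run G
t=8: queue=[G,A,B,D,F,E] q_used=2 → run G
t=9: queue=[A,B,D,F,E,G] q_used=0 → run A
t=10: queue=[A,B,D,F,E,G] q_used=1 → run A
t=11: queue=[A,B,D,F,E,G] q_used=2 → run A
t=12: queue=[B,D,F,E,G] q_used=0 → run B
t=13: queue=[B,D,F,E,G] q_used=1 → run B
t=14: queue=[B,D,F,E,G] q_used=2 → run B
t=15: queue=[D,F,E,G,B] q_used=0 → run D
t=16: queue=[D,F,E,G,B] q_used=1 → run D
t=17: queue=[D,F,E,G,B] q_used=2 → run D
t=18: queue=[F,E,G,B] q_used=0 → run F
t=19: queue=[F,E,G,B] q_used=1 → run F
t=20: queue=[E,G,B] q_used=0 → run E
t=21: queue=[G,B] q_used=0 → run G
t=22: queue=[G,B] q_used=1 → run G
t=23: queue=[G,B] q_used=2 → run G
t=24: queue=[B] q_used=0 → run B
t=25: queue=[B] q_used=1 → run B
t=26: (idle)
t=27: (idle)
t=28: (idle)
t=29: (idle)
t=30: (idle)

running at tick 16 = D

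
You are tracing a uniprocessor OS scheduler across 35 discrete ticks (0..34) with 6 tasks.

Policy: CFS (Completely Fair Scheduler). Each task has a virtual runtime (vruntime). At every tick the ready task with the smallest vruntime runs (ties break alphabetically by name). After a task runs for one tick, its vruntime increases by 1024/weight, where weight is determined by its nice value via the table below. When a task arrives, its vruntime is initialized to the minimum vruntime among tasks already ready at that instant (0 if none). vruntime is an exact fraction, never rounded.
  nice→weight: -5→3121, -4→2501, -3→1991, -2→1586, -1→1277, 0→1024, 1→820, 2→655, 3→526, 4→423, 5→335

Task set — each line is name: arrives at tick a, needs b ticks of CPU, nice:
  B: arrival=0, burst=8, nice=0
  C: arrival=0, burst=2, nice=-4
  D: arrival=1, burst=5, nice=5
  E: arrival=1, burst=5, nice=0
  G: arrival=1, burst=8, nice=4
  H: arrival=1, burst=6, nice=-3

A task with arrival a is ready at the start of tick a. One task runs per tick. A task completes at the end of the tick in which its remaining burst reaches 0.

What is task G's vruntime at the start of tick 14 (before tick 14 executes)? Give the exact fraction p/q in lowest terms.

vruntime(G, start of tick 14) = 1024/423

t=0: vr[B=0 C=0] → run B
t=1: vr[B=1 C=0 D=0 E=0 G=0 H=0] → run C
t=2: vr[B=1 C=1024/2501 D=0 E=0 G=0 H=0] → run D
t=3: vr[B=1 C=1024/2501 D=1024/335 E=0 G=0 H=0] → run E
t=4: vr[B=1 C=1024/2501 D=1024/335 E=1 G=0 H=0] → run G
t=5: vr[B=1 C=1024/2501 D=1024/335 E=1 G=1024/423 H=0] → run H
t=6: vr[B=1 C=1024/2501 D=1024/335 E=1 G=1024/423 H=1024/1991] → run C
t=7: vr[B=1 D=1024/335 E=1 G=1024/423 H=1024/1991] → run H
t=8: vr[B=1 D=1024/335 E=1 G=1024/423 H=2048/1991] → run B
t=9: vr[B=2 D=1024/335 E=1 G=1024/423 H=2048/1991] → run E
t=10: vr[B=2 D=1024/335 E=2 G=1024/423 H=2048/1991] → run H
t=11: vr[B=2 D=1024/335 E=2 G=1024/423 H=3072/1991] → run H
t=12: vr[B=2 D=1024/335 E=2 G=1024/423 H=4096/1991] → run B
t=13: vr[B=3 D=1024/335 E=2 G=1024/423 H=4096/1991] → run E
t=14: vr[B=3 D=1024/335 E=3 G=1024/423 H=4096/1991] → run H
t=15: vr[B=3 D=1024/335 E=3 G=1024/423 H=5120/1991] → run G
t=16: vr[B=3 D=1024/335 E=3 G=2048/423 H=5120/1991] → run H
t=17: vr[B=3 D=1024/335 E=3 G=2048/423] → run B
t=18: vr[B=4 D=1024/335 E=3 G=2048/423] → run E
t=19: vr[B=4 D=1024/335 E=4 G=2048/423] → run D
t=20: vr[B=4 D=2048/335 E=4 G=2048/423] → run B
t=21: vr[B=5 D=2048/335 E=4 G=2048/423] → run E
t=22: vr[B=5 D=2048/335 G=2048/423] → run G
t=23: vr[B=5 D=2048/335 G=1024/141] → run B
t=24: vr[B=6 D=2048/335 G=1024/141] → run B
t=25: vr[B=7 D=2048/335 G=1024/141] → run D
t=26: vr[B=7 D=3072/335 G=1024/141] → run B
t=27: vr[D=3072/335 G=1024/141] → run G
t=28: vr[D=3072/335 G=4096/423] → run D
t=29: vr[D=4096/335 G=4096/423] → run G
t=30: vr[D=4096/335 G=5120/423] → run G
t=31: vr[D=4096/335 G=2048/141] → run D
t=32: vr[G=2048/141] → run G
t=33: vr[G=7168/423] → run G
t=34: (idle)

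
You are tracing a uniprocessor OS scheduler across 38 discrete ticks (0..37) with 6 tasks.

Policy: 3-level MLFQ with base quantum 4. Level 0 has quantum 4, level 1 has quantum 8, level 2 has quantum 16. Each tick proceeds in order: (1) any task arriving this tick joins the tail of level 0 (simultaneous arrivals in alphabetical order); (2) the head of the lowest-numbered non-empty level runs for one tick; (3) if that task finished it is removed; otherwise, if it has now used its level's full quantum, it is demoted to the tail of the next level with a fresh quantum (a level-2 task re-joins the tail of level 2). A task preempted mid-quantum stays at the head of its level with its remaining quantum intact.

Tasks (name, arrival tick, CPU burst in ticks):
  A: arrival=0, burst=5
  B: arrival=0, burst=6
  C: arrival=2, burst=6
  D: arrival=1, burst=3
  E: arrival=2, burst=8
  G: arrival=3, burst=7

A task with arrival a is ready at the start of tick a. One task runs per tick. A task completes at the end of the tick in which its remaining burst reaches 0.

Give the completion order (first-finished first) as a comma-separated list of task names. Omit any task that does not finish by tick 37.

completion order = D, A, B, C, E, G

t=0: L0/L1/L2 = AB/-/- → run A
t=1: L0/L1/L2 = ABD/-/- → run A
t=2: L0/L1/L2 = ABDCE/-/- → run A
t=3: L0/L1/L2 = ABDCEG/-/- → run A
t=4: L0/L1/L2 = BDCEG/A/- → run B
t=5: L0/L1/L2 = BDCEG/A/- → run B
t=6: L0/L1/L2 = BDCEG/A/- → run B
t=7: L0/L1/L2 = BDCEG/A/- → run B
t=8: L0/L1/L2 = DCEG/AB/- → run D
t=9: L0/L1/L2 = DCEG/AB/- → run D
t=10: L0/L1/L2 = DCEG/AB/- → run D
t=11: L0/L1/L2 = CEG/AB/- → run C
t=12: L0/L1/L2 = CEG/AB/- → run C
t=13: L0/L1/L2 = CEG/AB/- → run C
t=14: L0/L1/L2 = CEG/AB/- → run C
t=15: L0/L1/L2 = EG/ABC/- → run E
t=16: L0/L1/L2 = EG/ABC/- → run E
t=17: L0/L1/L2 = EG/ABC/- → run E
t=18: L0/L1/L2 = EG/ABC/- → run E
t=19: L0/L1/L2 = G/ABCE/- → run G
t=20: L0/L1/L2 = G/ABCE/- → run G
t=21: L0/L1/L2 = G/ABCE/- → run G
t=22: L0/L1/L2 = G/ABCE/- → run G
t=23: L0/L1/L2 = -/ABCEG/- → run A
t=24: L0/L1/L2 = -/BCEG/- → run B
t=25: L0/L1/L2 = -/BCEG/- → run B
t=26: L0/L1/L2 = -/CEG/- → run C
t=27: L0/L1/L2 = -/CEG/- → run C
t=28: L0/L1/L2 = -/EG/- → run E
t=29: L0/L1/L2 = -/EG/- → run E
t=30: L0/L1/L2 = -/EG/- → run E
t=31: L0/L1/L2 = -/EG/- → run E
t=32: L0/L1/L2 = -/G/- → run G
t=33: L0/L1/L2 = -/G/- → run G
t=34: L0/L1/L2 = -/G/- → run G
t=35: (idle)
t=36: (idle)
t=37: (idle)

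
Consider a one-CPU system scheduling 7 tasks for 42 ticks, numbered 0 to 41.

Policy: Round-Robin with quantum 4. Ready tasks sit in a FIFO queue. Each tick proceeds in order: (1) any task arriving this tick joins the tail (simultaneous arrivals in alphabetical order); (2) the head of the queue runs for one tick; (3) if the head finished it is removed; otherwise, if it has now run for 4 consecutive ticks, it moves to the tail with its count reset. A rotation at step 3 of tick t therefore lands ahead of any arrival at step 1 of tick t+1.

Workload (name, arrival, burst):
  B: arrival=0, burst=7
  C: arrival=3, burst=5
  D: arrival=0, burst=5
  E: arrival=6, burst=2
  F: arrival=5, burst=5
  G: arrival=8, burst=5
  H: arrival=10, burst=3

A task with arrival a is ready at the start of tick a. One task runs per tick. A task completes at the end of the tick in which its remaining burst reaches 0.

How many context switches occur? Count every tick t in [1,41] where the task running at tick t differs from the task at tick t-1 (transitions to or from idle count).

context switches = 12

t=0: queue=[B,D] q_used=0 → run B
t=1: queue=[B,D] q_used=1 → run B
t=2: queue=[B,D] q_used=2 → run B
t=3: queue=[B,D,C] q_used=3 → run B
t=4: queue=[D,C,B] q_used=0 → run D
t=5: queue=[D,C,B,F] q_used=1 → run D
t=6: queue=[D,C,B,F,E] q_used=2 → run D
t=7: queue=[D,C,B,F,E] q_used=3 → run D
t=8: queue=[C,B,F,E,D,G] q_used=0 → run C
t=9: queue=[C,B,F,E,D,G] q_used=1 → run C
t=10: queue=[C,B,F,E,D,G,H] q_used=2 → run C
t=11: queue=[C,B,F,E,D,G,H] q_used=3 → run C
t=12: queue=[B,F,E,D,G,H,C] q_used=0 → run B
t=13: queue=[B,F,E,D,G,H,C] q_used=1 → run B
t=14: queue=[B,F,E,D,G,H,C] q_used=2 → run B
t=15: queue=[F,E,D,G,H,C] q_used=0 → run F
t=16: queue=[F,E,D,G,H,C] q_used=1 → run F
t=17: queue=[F,E,D,G,H,C] q_used=2 → run F
t=18: queue=[F,E,D,G,H,C] q_used=3 → run F
t=19: queue=[E,D,G,H,C,F] q_used=0 → run E
t=20: queue=[E,D,G,H,C,F] q_used=1 → run E
t=21: queue=[D,G,H,C,F] q_used=0 → run D
t=22: queue=[G,H,C,F] q_used=0 → run G
t=23: queue=[G,H,C,F] q_used=1 → run G
t=24: queue=[G,H,C,F] q_used=2 → run G
t=25: queue=[G,H,C,F] q_used=3 → run G
t=26: queue=[H,C,F,G] q_used=0 → run H
t=27: queue=[H,C,F,G] q_used=1 → run H
t=28: queue=[H,C,F,G] q_used=2 → run H
t=29: queue=[C,F,G] q_used=0 → run C
t=30: queue=[F,G] q_used=0 → run F
t=31: queue=[G] q_used=0 → run G
t=32: (idle)
t=33: (idle)
t=34: (idle)
t=35: (idle)
t=36: (idle)
t=37: (idle)
t=38: (idle)
t=39: (idle)
t=40: (idle)
t=41: (idle)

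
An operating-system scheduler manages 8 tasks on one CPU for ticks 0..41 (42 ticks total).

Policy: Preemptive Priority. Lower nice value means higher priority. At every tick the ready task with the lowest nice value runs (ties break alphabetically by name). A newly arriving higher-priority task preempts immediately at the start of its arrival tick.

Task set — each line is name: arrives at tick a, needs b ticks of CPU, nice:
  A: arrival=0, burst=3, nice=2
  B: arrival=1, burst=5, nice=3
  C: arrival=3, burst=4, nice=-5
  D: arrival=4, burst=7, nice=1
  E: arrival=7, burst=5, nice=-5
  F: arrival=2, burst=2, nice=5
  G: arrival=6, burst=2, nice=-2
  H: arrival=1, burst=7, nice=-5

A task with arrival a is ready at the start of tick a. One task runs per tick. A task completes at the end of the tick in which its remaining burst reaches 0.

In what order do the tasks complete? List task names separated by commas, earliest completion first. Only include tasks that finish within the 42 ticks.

t=0: ready={A} → run A
t=1: ready={A,B,H} → run H
t=2: ready={A,B,F,H} → run H
t=3: ready={A,B,C,F,H} → run C
t=4: ready={A,B,C,D,F,H} → run C
t=5: ready={A,B,C,D,F,H} → run C
t=6: ready={A,B,C,D,F,G,H} → run C
t=7: ready={A,B,D,E,F,G,H} → run E
t=8: ready={A,B,D,E,F,G,H} → run E
t=9: ready={A,B,D,E,F,G,H} → run E
t=10: ready={A,B,D,E,F,G,H} → run E
t=11: ready={A,B,D,E,F,G,H} → run E
t=12: ready={A,B,D,F,G,H} → run H
t=13: ready={A,B,D,F,G,H} → run H
t=14: ready={A,B,D,F,G,H} → run H
t=15: ready={A,B,D,F,G,H} → run H
t=16: ready={A,B,D,F,G,H} → run H
t=17: ready={A,B,D,F,G} → run G
t=18: ready={A,B,D,F,G} → run G
t=19: ready={A,B,D,F} → run D
t=20: ready={A,B,D,F} → run D
t=21: ready={A,B,D,F} → run D
t=22: ready={A,B,D,F} → run D
t=23: ready={A,B,D,F} → run D
t=24: ready={A,B,D,F} → run D
t=25: ready={A,B,D,F} → run D
t=26: ready={A,B,F} → run A
t=27: ready={A,B,F} → run A
t=28: ready={B,F} → run B
t=29: ready={B,F} → run B
t=30: ready={B,F} → run B
t=31: ready={B,F} → run B
t=32: ready={B,F} → run B
t=33: ready={F} → run F
t=34: ready={F} → run F
t=35: (idle)
t=36: (idle)
t=37: (idle)
t=38: (idle)
t=39: (idle)
t=40: (idle)
t=41: (idle)

completion order = C, E, H, G, D, A, B, F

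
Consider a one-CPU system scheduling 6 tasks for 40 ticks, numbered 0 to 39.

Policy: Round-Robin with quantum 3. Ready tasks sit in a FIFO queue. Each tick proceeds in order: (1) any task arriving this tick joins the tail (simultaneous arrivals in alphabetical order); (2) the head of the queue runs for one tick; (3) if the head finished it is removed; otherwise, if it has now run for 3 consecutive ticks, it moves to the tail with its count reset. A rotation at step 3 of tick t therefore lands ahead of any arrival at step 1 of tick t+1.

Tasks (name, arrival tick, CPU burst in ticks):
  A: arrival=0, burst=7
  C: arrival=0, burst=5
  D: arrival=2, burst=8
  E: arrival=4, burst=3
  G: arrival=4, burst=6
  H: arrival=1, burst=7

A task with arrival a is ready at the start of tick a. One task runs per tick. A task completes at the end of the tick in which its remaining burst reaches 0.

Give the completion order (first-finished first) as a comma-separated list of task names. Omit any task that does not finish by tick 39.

completion order = E, C, A, G, H, D

t=0: queue=[A,C] q_used=0 → run A
t=1: queue=[A,C,H] q_used=1 → run A
t=2: queue=[A,C,H,D] q_used=2 → run A
t=3: queue=[C,H,D,A] q_used=0 → run C
t=4: queue=[C,H,D,A,E,G] q_used=1 → run C
t=5: queue=[C,H,D,A,E,G] q_used=2 → run C
t=6: queue=[H,D,A,E,G,C] q_used=0 → run H
t=7: queue=[H,D,A,E,G,C] q_used=1 → run H
t=8: queue=[H,D,A,E,G,C] q_used=2 → run H
t=9: queue=[D,A,E,G,C,H] q_used=0 → run D
t=10: queue=[D,A,E,G,C,H] q_used=1 → run D
t=11: queue=[D,A,E,G,C,H] q_used=2 → run D
t=12: queue=[A,E,G,C,H,D] q_used=0 → run A
t=13: queue=[A,E,G,C,H,D] q_used=1 → run A
t=14: queue=[A,E,G,C,H,D] q_used=2 → run A
t=15: queue=[E,G,C,H,D,A] q_used=0 → run E
t=16: queue=[E,G,C,H,D,A] q_used=1 → run E
t=17: queue=[E,G,C,H,D,A] q_used=2 → run E
t=18: queue=[G,C,H,D,A] q_used=0 → run G
t=19: queue=[G,C,H,D,A] q_used=1 → run G
t=20: queue=[G,C,H,D,A] q_used=2 → run G
t=21: queue=[C,H,D,A,G] q_used=0 → run C
t=22: queue=[C,H,D,A,G] q_used=1 → run C
t=23: queue=[H,D,A,G] q_used=0 → run H
t=24: queue=[H,D,A,G] q_used=1 → run H
t=25: queue=[H,D,A,G] q_used=2 → run H
t=26: queue=[D,A,G,H] q_used=0 → run D
t=27: queue=[D,A,G,H] q_used=1 → run D
t=28: queue=[D,A,G,H] q_used=2 → run D
t=29: queue=[A,G,H,D] q_used=0 → run A
t=30: queue=[G,H,D] q_used=0 → run G
t=31: queue=[G,H,D] q_used=1 → run G
t=32: queue=[G,H,D] q_used=2 → run G
t=33: queue=[H,D] q_used=0 → run H
t=34: queue=[D] q_used=0 → run D
t=35: queue=[D] q_used=1 → run D
t=36: (idle)
t=37: (idle)
t=38: (idle)
t=39: (idle)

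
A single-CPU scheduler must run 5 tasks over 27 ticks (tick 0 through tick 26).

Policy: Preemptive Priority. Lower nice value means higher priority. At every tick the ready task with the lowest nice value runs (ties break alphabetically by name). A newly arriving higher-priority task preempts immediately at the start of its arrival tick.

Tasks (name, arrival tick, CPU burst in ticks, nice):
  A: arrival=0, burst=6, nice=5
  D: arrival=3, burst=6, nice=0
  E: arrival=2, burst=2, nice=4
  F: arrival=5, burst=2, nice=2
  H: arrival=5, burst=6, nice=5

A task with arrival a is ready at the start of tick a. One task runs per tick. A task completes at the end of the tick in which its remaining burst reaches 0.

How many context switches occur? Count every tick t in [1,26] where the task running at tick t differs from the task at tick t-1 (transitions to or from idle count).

context switches = 7

t=0: ready={A} → run A
t=1: ready={A} → run A
t=2: ready={A,E} → run E
t=3: ready={A,D,E} → run D
t=4: ready={A,D,E} → run D
t=5: ready={A,D,E,F,H} → run D
t=6: ready={A,D,E,F,H} → run D
t=7: ready={A,D,E,F,H} → run D
t=8: ready={A,D,E,F,H} → run D
t=9: ready={A,E,F,H} → run F
t=10: ready={A,E,F,H} → run F
t=11: ready={A,E,H} → run E
t=12: ready={A,H} → run A
t=13: ready={A,H} → run A
t=14: ready={A,H} → run A
t=15: ready={A,H} → run A
t=16: ready={H} → run H
t=17: ready={H} → run H
t=18: ready={H} → run H
t=19: ready={H} → run H
t=20: ready={H} → run H
t=21: ready={H} → run H
t=22: (idle)
t=23: (idle)
t=24: (idle)
t=25: (idle)
t=26: (idle)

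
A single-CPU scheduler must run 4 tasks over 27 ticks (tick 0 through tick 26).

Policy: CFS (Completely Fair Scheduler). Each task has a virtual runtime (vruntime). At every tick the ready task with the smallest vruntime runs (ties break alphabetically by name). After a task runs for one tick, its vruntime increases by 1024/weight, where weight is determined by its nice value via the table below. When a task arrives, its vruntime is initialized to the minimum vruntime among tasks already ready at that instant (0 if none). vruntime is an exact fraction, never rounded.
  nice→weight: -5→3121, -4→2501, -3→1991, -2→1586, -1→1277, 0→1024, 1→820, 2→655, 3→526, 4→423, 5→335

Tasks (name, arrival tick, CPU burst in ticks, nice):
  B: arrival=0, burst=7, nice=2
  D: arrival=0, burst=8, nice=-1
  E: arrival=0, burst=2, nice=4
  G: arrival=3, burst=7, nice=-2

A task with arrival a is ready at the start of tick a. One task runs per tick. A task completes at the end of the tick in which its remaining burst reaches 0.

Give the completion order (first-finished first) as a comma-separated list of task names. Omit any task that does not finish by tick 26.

t=0: vr[B=0 D=0 E=0] → run B
t=1: vr[B=1024/655 D=0 E=0] → run D
t=2: vr[B=1024/655 D=1024/1277 E=0] → run E
t=3: vr[B=1024/655 D=1024/1277 E=1024/423 G=1024/1277] → run D
t=4: vr[B=1024/655 D=2048/1277 E=1024/423 G=1024/1277] → run G
t=5: vr[B=1024/655 D=2048/1277 E=1024/423 G=1465856/1012661] → run G
t=6: vr[B=1024/655 D=2048/1277 E=1024/423 G=2119680/1012661] → run B
t=7: vr[B=2048/655 D=2048/1277 E=1024/423 G=2119680/1012661] → run D
t=8: vr[B=2048/655 D=3072/1277 E=1024/423 G=2119680/1012661] → run G
t=9: vr[B=2048/655 D=3072/1277 E=1024/423 G=2773504/1012661] → run D
t=10: vr[B=2048/655 D=4096/1277 E=1024/423 G=2773504/1012661] → run E
t=11: vr[B=2048/655 D=4096/1277 G=2773504/1012661] → run G
t=12: vr[B=2048/655 D=4096/1277 G=3427328/1012661] → run B
t=13: vr[B=3072/655 D=4096/1277 G=3427328/1012661] → run D
t=14: vr[B=3072/655 D=5120/1277 G=3427328/1012661] → run G
t=15: vr[B=3072/655 D=5120/1277 G=4081152/1012661] → run D
t=16: vr[B=3072/655 D=6144/1277 G=4081152/1012661] → run G
t=17: vr[B=3072/655 D=6144/1277 G=4734976/1012661] → run G
t=18: vr[B=3072/655 D=6144/1277] → run B
t=19: vr[B=4096/655 D=6144/1277] → run D
t=20: vr[B=4096/655 D=7168/1277] → run D
t=21: vr[B=4096/655] → run B
t=22: vr[B=1024/131] → run B
t=23: vr[B=6144/655] → run B
t=24: (idle)
t=25: (idle)
t=26: (idle)

completion order = E, G, D, B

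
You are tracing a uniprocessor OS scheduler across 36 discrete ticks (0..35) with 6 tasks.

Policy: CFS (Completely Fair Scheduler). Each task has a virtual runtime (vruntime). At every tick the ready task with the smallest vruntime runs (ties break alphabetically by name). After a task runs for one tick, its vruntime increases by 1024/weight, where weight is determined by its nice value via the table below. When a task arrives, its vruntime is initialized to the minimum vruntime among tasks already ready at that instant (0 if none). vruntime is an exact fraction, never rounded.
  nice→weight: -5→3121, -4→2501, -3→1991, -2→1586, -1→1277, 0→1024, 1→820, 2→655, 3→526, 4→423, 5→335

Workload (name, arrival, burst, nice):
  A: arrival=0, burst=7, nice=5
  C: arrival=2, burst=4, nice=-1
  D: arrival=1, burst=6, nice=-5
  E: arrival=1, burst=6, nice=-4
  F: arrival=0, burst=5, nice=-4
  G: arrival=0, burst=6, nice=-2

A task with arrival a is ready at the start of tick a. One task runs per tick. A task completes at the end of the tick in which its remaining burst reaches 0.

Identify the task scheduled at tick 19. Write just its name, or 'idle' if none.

t=0: vr[A=0 F=0 G=0] → run A
t=1: vr[A=1024/335 D=0 E=0 F=0 G=0] → run D
t=2: vr[A=1024/335 C=0 D=1024/3121 E=0 F=0 G=0] → run C
t=3: vr[A=1024/335 C=1024/1277 D=1024/3121 E=0 F=0 G=0] → run E
t=4: vr[A=1024/335 C=1024/1277 D=1024/3121 E=1024/2501 F=0 G=0] → run F
t=5: vr[A=1024/335 C=1024/1277 D=1024/3121 E=1024/2501 F=1024/2501 G=0] → run G
t=6: vr[A=1024/335 C=1024/1277 D=1024/3121 E=1024/2501 F=1024/2501 G=512/793] → run D
t=7: vr[A=1024/335 C=1024/1277 D=2048/3121 E=1024/2501 F=1024/2501 G=512/793] → run E
t=8: vr[A=1024/335 C=1024/1277 D=2048/3121 E=2048/2501 F=1024/2501 G=512/793] → run F
t=9: vr[A=1024/335 C=1024/1277 D=2048/3121 E=2048/2501 F=2048/2501 G=512/793] → run G
t=10: vr[A=1024/335 C=1024/1277 D=2048/3121 E=2048/2501 F=2048/2501 G=1024/793] → run D
t=11: vr[A=1024/335 C=1024/1277 D=3072/3121 E=2048/2501 F=2048/2501 G=1024/793] → run C
t=12: vr[A=1024/335 C=2048/1277 D=3072/3121 E=2048/2501 F=2048/2501 G=1024/793] → run E
t=13: vr[A=1024/335 C=2048/1277 D=3072/3121 E=3072/2501 F=2048/2501 G=1024/793] → run F
t=14: vr[A=1024/335 C=2048/1277 D=3072/3121 E=3072/2501 F=3072/2501 G=1024/793] → run D
t=15: vr[A=1024/335 C=2048/1277 D=4096/3121 E=3072/2501 F=3072/2501 G=1024/793] → run E
t=16: vr[A=1024/335 C=2048/1277 D=4096/3121 E=4096/2501 F=3072/2501 G=1024/793] → run F
t=17: vr[A=1024/335 C=2048/1277 D=4096/3121 E=4096/2501 F=4096/2501 G=1024/793] → run G
t=18: vr[A=1024/335 C=2048/1277 D=4096/3121 E=4096/2501 F=4096/2501 G=1536/793] → run D
t=19: vr[A=1024/335 C=2048/1277 D=5120/3121 E=4096/2501 F=4096/2501 G=1536/793] → run C
t=20: vr[A=1024/335 C=3072/1277 D=5120/3121 E=4096/2501 F=4096/2501 G=1536/793] → run E
t=21: vr[A=1024/335 C=3072/1277 D=5120/3121 E=5120/2501 F=4096/2501 G=1536/793] → run F
t=22: vr[A=1024/335 C=3072/1277 D=5120/3121 E=5120/2501 G=1536/793] → run D
t=23: vr[A=1024/335 C=3072/1277 E=5120/2501 G=1536/793] → run G
t=24: vr[A=1024/335 C=3072/1277 E=5120/2501 G=2048/793] → run E
t=25: vr[A=1024/335 C=3072/1277 G=2048/793] → run C
t=26: vr[A=1024/335 G=2048/793] → run G
t=27: vr[A=1024/335 G=2560/793] → run A
t=28: vr[A=2048/335 G=2560/793] → run G
t=29: vr[A=2048/335] → run A
t=30: vr[A=3072/335] → run A
t=31: vr[A=4096/335] → run A
t=32: vr[A=1024/67] → run A
t=33: vr[A=6144/335] → run A
t=34: (idle)
t=35: (idle)

running at tick 19 = C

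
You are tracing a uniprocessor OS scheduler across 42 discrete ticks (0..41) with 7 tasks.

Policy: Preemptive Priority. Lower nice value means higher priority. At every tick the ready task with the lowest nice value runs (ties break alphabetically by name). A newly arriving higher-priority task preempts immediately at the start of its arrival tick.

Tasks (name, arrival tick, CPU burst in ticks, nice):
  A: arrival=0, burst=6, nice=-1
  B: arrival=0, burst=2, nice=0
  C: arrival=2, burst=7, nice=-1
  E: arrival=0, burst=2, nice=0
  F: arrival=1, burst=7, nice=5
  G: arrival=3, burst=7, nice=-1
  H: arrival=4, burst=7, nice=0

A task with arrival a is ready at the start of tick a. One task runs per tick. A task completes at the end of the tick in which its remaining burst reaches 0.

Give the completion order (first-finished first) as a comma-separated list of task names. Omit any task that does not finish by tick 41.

completion order = A, C, G, B, E, H, F

t=0: ready={A,B,E} → run A
t=1: ready={A,B,E,F} → run A
t=2: ready={A,B,C,E,F} → run A
t=3: ready={A,B,C,E,F,G} → run A
t=4: ready={A,B,C,E,F,G,H} → run A
t=5: ready={A,B,C,E,F,G,H} → run A
t=6: ready={B,C,E,F,G,H} → run C
t=7: ready={B,C,E,F,G,H} → run C
t=8: ready={B,C,E,F,G,H} → run C
t=9: ready={B,C,E,F,G,H} → run C
t=10: ready={B,C,E,F,G,H} → run C
t=11: ready={B,C,E,F,G,H} → run C
t=12: ready={B,C,E,F,G,H} → run C
t=13: ready={B,E,F,G,H} → run G
t=14: ready={B,E,F,G,H} → run G
t=15: ready={B,E,F,G,H} → run G
t=16: ready={B,E,F,G,H} → run G
t=17: ready={B,E,F,G,H} → run G
t=18: ready={B,E,F,G,H} → run G
t=19: ready={B,E,F,G,H} → run G
t=20: ready={B,E,F,H} → run B
t=21: ready={B,E,F,H} → run B
t=22: ready={E,F,H} → run E
t=23: ready={E,F,H} → run E
t=24: ready={F,H} → run H
t=25: ready={F,H} → run H
t=26: ready={F,H} → run H
t=27: ready={F,H} → run H
t=28: ready={F,H} → run H
t=29: ready={F,H} → run H
t=30: ready={F,H} → run H
t=31: ready={F} → run F
t=32: ready={F} → run F
t=33: ready={F} → run F
t=34: ready={F} → run F
t=35: ready={F} → run F
t=36: ready={F} → run F
t=37: ready={F} → run F
t=38: (idle)
t=39: (idle)
t=40: (idle)
t=41: (idle)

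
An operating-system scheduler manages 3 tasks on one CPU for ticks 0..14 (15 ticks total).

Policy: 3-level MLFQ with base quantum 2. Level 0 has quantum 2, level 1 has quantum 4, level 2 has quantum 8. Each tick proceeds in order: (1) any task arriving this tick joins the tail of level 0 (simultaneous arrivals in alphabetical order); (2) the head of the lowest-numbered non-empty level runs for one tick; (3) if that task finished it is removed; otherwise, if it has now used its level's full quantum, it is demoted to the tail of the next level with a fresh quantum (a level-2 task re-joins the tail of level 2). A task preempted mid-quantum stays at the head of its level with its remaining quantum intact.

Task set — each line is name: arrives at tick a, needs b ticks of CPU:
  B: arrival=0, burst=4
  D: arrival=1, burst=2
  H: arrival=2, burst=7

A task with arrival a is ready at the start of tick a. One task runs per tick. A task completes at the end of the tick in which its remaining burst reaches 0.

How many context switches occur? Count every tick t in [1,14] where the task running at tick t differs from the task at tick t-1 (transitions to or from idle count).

t=0: L0/L1/L2 = B/-/- → run B
t=1: L0/L1/L2 = BD/-/- → run B
t=2: L0/L1/L2 = DH/B/- → run D
t=3: L0/L1/L2 = DH/B/- → run D
t=4: L0/L1/L2 = H/B/- → run H
t=5: L0/L1/L2 = H/B/- → run H
t=6: L0/L1/L2 = -/BH/- → run B
t=7: L0/L1/L2 = -/BH/- → run B
t=8: L0/L1/L2 = -/H/- → run H
t=9: L0/L1/L2 = -/H/- → run H
t=10: L0/L1/L2 = -/H/- → run H
t=11: L0/L1/L2 = -/H/- → run H
t=12: L0/L1/L2 = -/-/H → run H
t=13: (idle)
t=14: (idle)

context switches = 5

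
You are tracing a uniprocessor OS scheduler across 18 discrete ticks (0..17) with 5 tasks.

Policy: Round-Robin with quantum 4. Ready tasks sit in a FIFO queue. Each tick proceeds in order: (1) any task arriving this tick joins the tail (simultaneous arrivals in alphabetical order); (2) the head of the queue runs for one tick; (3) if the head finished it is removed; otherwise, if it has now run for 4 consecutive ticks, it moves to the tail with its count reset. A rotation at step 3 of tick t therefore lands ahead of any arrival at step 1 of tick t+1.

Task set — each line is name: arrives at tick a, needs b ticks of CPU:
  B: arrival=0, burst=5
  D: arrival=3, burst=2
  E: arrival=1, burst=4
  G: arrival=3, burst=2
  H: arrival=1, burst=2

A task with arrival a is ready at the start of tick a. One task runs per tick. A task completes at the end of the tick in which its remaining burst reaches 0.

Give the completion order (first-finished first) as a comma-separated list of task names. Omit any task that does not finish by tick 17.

t=0: queue=[B] q_used=0 → run B
t=1: queue=[B,E,H] q_used=1 → run B
t=2: queue=[B,E,H] q_used=2 → run B
t=3: queue=[B,E,H,D,G] q_used=3 → run B
t=4: queue=[E,H,D,G,B] q_used=0 → run E
t=5: queue=[E,H,D,G,B] q_used=1 → run E
t=6: queue=[E,H,D,G,B] q_used=2 → run E
t=7: queue=[E,H,D,G,B] q_used=3 → run E
t=8: queue=[H,D,G,B] q_used=0 → run H
t=9: queue=[H,D,G,B] q_used=1 → run H
t=10: queue=[D,G,B] q_used=0 → run D
t=11: queue=[D,G,B] q_used=1 → run D
t=12: queue=[G,B] q_used=0 → run G
t=13: queue=[G,B] q_used=1 → run G
t=14: queue=[B] q_used=0 → run B
t=15: (idle)
t=16: (idle)
t=17: (idle)

completion order = E, H, D, G, B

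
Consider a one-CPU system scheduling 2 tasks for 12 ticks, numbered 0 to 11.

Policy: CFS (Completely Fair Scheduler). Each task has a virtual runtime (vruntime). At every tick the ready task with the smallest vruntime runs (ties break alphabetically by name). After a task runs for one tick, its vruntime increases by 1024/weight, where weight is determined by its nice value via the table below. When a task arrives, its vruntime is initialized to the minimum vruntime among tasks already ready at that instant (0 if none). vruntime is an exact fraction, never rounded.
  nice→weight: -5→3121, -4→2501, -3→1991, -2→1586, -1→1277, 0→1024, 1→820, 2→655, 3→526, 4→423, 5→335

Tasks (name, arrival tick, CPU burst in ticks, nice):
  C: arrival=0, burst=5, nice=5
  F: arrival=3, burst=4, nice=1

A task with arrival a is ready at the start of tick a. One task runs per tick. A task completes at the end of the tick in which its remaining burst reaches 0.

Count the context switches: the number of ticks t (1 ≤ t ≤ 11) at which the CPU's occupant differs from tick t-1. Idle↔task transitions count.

context switches = 4

t=0: vr[C=0] → run C
t=1: vr[C=1024/335] → run C
t=2: vr[C=2048/335] → run C
t=3: vr[C=3072/335 F=3072/335] → run C
t=4: vr[C=4096/335 F=3072/335] → run F
t=5: vr[C=4096/335 F=143104/13735] → run F
t=6: vr[C=4096/335 F=160256/13735] → run F
t=7: vr[C=4096/335 F=177408/13735] → run C
t=8: vr[F=177408/13735] → run F
t=9: (idle)
t=10: (idle)
t=11: (idle)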